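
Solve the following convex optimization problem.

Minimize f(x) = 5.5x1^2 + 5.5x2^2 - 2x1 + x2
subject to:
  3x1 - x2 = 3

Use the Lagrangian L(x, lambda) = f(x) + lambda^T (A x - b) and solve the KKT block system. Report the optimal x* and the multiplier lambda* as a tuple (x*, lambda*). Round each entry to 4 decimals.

Form the Lagrangian:
  L(x, lambda) = (1/2) x^T Q x + c^T x + lambda^T (A x - b)
Stationarity (grad_x L = 0): Q x + c + A^T lambda = 0.
Primal feasibility: A x = b.

This gives the KKT block system:
  [ Q   A^T ] [ x     ]   [-c ]
  [ A    0  ] [ lambda ] = [ b ]

Solving the linear system:
  x*      = (0.8909, -0.3273)
  lambda* = (-2.6)
  f(x*)   = 2.8455

x* = (0.8909, -0.3273), lambda* = (-2.6)


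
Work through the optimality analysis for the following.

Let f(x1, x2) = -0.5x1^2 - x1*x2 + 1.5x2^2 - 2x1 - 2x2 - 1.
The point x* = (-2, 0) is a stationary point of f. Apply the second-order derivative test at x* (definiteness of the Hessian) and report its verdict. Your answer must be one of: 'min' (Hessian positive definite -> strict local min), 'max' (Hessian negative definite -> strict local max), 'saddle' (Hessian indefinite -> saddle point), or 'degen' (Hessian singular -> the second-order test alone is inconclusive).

Compute the Hessian H = grad^2 f:
  H = [[-1, -1], [-1, 3]]
Verify stationarity: grad f(x*) = H x* + g = (0, 0).
Eigenvalues of H: -1.2361, 3.2361.
Eigenvalues have mixed signs, so H is indefinite -> x* is a saddle point.

saddle


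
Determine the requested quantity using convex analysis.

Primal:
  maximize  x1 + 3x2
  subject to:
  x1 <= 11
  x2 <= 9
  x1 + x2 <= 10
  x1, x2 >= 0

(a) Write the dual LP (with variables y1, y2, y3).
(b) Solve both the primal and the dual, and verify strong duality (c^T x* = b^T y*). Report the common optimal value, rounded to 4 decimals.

The standard primal-dual pair for 'max c^T x s.t. A x <= b, x >= 0' is:
  Dual:  min b^T y  s.t.  A^T y >= c,  y >= 0.

So the dual LP is:
  minimize  11y1 + 9y2 + 10y3
  subject to:
    y1 + y3 >= 1
    y2 + y3 >= 3
    y1, y2, y3 >= 0

Solving the primal: x* = (1, 9).
  primal value c^T x* = 28.
Solving the dual: y* = (0, 2, 1).
  dual value b^T y* = 28.
Strong duality: c^T x* = b^T y*. Confirmed.

28


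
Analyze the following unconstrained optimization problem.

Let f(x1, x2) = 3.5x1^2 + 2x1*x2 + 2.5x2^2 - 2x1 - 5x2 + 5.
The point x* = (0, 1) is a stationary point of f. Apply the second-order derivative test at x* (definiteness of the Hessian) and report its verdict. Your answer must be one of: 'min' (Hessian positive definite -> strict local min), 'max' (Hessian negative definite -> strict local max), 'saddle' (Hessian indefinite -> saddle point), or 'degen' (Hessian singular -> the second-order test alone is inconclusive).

Compute the Hessian H = grad^2 f:
  H = [[7, 2], [2, 5]]
Verify stationarity: grad f(x*) = H x* + g = (0, 0).
Eigenvalues of H: 3.7639, 8.2361.
Both eigenvalues > 0, so H is positive definite -> x* is a strict local min.

min


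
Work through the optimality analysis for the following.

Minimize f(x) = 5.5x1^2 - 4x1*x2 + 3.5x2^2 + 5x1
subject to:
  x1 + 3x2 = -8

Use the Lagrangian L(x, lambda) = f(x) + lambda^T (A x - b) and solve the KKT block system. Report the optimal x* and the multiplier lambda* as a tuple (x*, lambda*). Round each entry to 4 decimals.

Form the Lagrangian:
  L(x, lambda) = (1/2) x^T Q x + c^T x + lambda^T (A x - b)
Stationarity (grad_x L = 0): Q x + c + A^T lambda = 0.
Primal feasibility: A x = b.

This gives the KKT block system:
  [ Q   A^T ] [ x     ]   [-c ]
  [ A    0  ] [ lambda ] = [ b ]

Solving the linear system:
  x*      = (-1.5154, -2.1615)
  lambda* = (3.0231)
  f(x*)   = 8.3038

x* = (-1.5154, -2.1615), lambda* = (3.0231)


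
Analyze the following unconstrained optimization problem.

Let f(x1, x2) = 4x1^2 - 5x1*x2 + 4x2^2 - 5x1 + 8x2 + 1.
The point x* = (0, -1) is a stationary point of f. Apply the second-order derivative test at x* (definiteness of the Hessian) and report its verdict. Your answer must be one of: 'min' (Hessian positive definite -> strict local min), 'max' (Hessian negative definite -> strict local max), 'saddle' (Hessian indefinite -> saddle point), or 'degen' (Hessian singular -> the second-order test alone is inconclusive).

Compute the Hessian H = grad^2 f:
  H = [[8, -5], [-5, 8]]
Verify stationarity: grad f(x*) = H x* + g = (0, 0).
Eigenvalues of H: 3, 13.
Both eigenvalues > 0, so H is positive definite -> x* is a strict local min.

min


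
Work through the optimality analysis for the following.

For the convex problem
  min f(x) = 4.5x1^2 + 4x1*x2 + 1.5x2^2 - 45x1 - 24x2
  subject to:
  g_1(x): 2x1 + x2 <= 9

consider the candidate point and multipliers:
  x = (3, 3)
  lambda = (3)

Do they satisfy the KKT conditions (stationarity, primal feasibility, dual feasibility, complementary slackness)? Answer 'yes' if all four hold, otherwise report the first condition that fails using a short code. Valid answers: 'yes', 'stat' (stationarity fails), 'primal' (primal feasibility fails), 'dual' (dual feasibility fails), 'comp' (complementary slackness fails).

Gradient of f: grad f(x) = Q x + c = (-6, -3)
Constraint values g_i(x) = a_i^T x - b_i:
  g_1((3, 3)) = 0
Stationarity residual: grad f(x) + sum_i lambda_i a_i = (0, 0)
  -> stationarity OK
Primal feasibility (all g_i <= 0): OK
Dual feasibility (all lambda_i >= 0): OK
Complementary slackness (lambda_i * g_i(x) = 0 for all i): OK

Verdict: yes, KKT holds.

yes


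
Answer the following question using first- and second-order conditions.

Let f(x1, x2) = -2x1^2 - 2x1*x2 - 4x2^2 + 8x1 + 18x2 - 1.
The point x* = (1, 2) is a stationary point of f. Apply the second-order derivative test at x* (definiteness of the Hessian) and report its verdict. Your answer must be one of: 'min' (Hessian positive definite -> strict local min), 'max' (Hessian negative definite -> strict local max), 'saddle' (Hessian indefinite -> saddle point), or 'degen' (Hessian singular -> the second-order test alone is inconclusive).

Compute the Hessian H = grad^2 f:
  H = [[-4, -2], [-2, -8]]
Verify stationarity: grad f(x*) = H x* + g = (0, 0).
Eigenvalues of H: -8.8284, -3.1716.
Both eigenvalues < 0, so H is negative definite -> x* is a strict local max.

max


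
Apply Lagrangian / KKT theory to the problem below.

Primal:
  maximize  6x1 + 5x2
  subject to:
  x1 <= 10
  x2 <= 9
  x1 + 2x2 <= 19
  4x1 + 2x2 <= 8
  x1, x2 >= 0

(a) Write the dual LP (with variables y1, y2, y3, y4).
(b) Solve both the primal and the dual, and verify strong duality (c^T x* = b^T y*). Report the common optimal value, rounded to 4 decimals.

The standard primal-dual pair for 'max c^T x s.t. A x <= b, x >= 0' is:
  Dual:  min b^T y  s.t.  A^T y >= c,  y >= 0.

So the dual LP is:
  minimize  10y1 + 9y2 + 19y3 + 8y4
  subject to:
    y1 + y3 + 4y4 >= 6
    y2 + 2y3 + 2y4 >= 5
    y1, y2, y3, y4 >= 0

Solving the primal: x* = (0, 4).
  primal value c^T x* = 20.
Solving the dual: y* = (0, 0, 0, 2.5).
  dual value b^T y* = 20.
Strong duality: c^T x* = b^T y*. Confirmed.

20


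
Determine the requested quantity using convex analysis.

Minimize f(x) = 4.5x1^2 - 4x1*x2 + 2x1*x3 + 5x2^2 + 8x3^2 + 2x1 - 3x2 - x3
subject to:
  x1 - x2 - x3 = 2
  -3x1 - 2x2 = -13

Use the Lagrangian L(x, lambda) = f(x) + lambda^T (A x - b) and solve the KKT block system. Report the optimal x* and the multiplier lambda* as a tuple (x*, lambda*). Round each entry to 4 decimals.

Form the Lagrangian:
  L(x, lambda) = (1/2) x^T Q x + c^T x + lambda^T (A x - b)
Stationarity (grad_x L = 0): Q x + c + A^T lambda = 0.
Primal feasibility: A x = b.

This gives the KKT block system:
  [ Q   A^T ] [ x     ]   [-c ]
  [ A    0  ] [ lambda ] = [ b ]

Solving the linear system:
  x*      = (3.1042, 1.8436, -0.7394)
  lambda* = (-6.6221, 4.8208)
  f(x*)   = 38.6661

x* = (3.1042, 1.8436, -0.7394), lambda* = (-6.6221, 4.8208)


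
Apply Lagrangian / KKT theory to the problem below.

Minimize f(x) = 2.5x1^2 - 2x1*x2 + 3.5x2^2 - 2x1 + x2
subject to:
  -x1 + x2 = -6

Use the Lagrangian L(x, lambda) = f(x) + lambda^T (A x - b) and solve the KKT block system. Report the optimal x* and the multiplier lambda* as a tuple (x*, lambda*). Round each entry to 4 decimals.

Form the Lagrangian:
  L(x, lambda) = (1/2) x^T Q x + c^T x + lambda^T (A x - b)
Stationarity (grad_x L = 0): Q x + c + A^T lambda = 0.
Primal feasibility: A x = b.

This gives the KKT block system:
  [ Q   A^T ] [ x     ]   [-c ]
  [ A    0  ] [ lambda ] = [ b ]

Solving the linear system:
  x*      = (3.875, -2.125)
  lambda* = (21.625)
  f(x*)   = 59.9375

x* = (3.875, -2.125), lambda* = (21.625)


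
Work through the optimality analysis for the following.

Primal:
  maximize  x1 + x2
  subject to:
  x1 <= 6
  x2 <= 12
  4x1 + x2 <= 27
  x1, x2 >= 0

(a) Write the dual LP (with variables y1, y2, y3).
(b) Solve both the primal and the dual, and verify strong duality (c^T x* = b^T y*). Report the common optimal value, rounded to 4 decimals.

The standard primal-dual pair for 'max c^T x s.t. A x <= b, x >= 0' is:
  Dual:  min b^T y  s.t.  A^T y >= c,  y >= 0.

So the dual LP is:
  minimize  6y1 + 12y2 + 27y3
  subject to:
    y1 + 4y3 >= 1
    y2 + y3 >= 1
    y1, y2, y3 >= 0

Solving the primal: x* = (3.75, 12).
  primal value c^T x* = 15.75.
Solving the dual: y* = (0, 0.75, 0.25).
  dual value b^T y* = 15.75.
Strong duality: c^T x* = b^T y*. Confirmed.

15.75


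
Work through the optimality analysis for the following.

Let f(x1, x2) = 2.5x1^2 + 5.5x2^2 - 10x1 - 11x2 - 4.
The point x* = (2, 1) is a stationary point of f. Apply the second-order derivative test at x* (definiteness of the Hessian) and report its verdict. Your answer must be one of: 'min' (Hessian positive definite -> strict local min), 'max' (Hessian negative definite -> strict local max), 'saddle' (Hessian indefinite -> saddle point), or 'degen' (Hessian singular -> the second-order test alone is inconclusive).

Compute the Hessian H = grad^2 f:
  H = [[5, 0], [0, 11]]
Verify stationarity: grad f(x*) = H x* + g = (0, 0).
Eigenvalues of H: 5, 11.
Both eigenvalues > 0, so H is positive definite -> x* is a strict local min.

min


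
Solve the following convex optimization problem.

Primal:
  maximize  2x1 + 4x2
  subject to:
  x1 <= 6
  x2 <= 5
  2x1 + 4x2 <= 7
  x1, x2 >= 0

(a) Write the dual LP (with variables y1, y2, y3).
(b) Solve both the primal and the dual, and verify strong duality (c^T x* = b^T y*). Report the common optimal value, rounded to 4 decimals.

The standard primal-dual pair for 'max c^T x s.t. A x <= b, x >= 0' is:
  Dual:  min b^T y  s.t.  A^T y >= c,  y >= 0.

So the dual LP is:
  minimize  6y1 + 5y2 + 7y3
  subject to:
    y1 + 2y3 >= 2
    y2 + 4y3 >= 4
    y1, y2, y3 >= 0

Solving the primal: x* = (3.5, 0).
  primal value c^T x* = 7.
Solving the dual: y* = (0, 0, 1).
  dual value b^T y* = 7.
Strong duality: c^T x* = b^T y*. Confirmed.

7


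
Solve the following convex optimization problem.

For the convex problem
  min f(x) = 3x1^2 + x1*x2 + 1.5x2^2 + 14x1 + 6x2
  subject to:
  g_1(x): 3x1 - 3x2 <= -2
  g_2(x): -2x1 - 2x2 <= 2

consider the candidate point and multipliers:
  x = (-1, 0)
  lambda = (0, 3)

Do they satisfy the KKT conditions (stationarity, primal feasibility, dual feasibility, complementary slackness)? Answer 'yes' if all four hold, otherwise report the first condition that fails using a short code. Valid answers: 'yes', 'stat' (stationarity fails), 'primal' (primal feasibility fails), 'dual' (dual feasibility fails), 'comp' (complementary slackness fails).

Gradient of f: grad f(x) = Q x + c = (8, 5)
Constraint values g_i(x) = a_i^T x - b_i:
  g_1((-1, 0)) = -1
  g_2((-1, 0)) = 0
Stationarity residual: grad f(x) + sum_i lambda_i a_i = (2, -1)
  -> stationarity FAILS
Primal feasibility (all g_i <= 0): OK
Dual feasibility (all lambda_i >= 0): OK
Complementary slackness (lambda_i * g_i(x) = 0 for all i): OK

Verdict: the first failing condition is stationarity -> stat.

stat


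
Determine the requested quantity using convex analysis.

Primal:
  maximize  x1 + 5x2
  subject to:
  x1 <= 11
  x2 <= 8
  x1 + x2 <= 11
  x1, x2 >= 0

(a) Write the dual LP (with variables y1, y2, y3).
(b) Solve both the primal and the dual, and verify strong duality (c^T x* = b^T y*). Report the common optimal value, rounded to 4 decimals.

The standard primal-dual pair for 'max c^T x s.t. A x <= b, x >= 0' is:
  Dual:  min b^T y  s.t.  A^T y >= c,  y >= 0.

So the dual LP is:
  minimize  11y1 + 8y2 + 11y3
  subject to:
    y1 + y3 >= 1
    y2 + y3 >= 5
    y1, y2, y3 >= 0

Solving the primal: x* = (3, 8).
  primal value c^T x* = 43.
Solving the dual: y* = (0, 4, 1).
  dual value b^T y* = 43.
Strong duality: c^T x* = b^T y*. Confirmed.

43


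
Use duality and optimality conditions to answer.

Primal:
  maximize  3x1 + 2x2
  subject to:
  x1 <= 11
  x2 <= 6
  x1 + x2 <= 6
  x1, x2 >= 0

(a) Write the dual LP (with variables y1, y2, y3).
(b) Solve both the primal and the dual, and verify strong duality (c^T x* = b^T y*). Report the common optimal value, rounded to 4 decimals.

The standard primal-dual pair for 'max c^T x s.t. A x <= b, x >= 0' is:
  Dual:  min b^T y  s.t.  A^T y >= c,  y >= 0.

So the dual LP is:
  minimize  11y1 + 6y2 + 6y3
  subject to:
    y1 + y3 >= 3
    y2 + y3 >= 2
    y1, y2, y3 >= 0

Solving the primal: x* = (6, 0).
  primal value c^T x* = 18.
Solving the dual: y* = (0, 0, 3).
  dual value b^T y* = 18.
Strong duality: c^T x* = b^T y*. Confirmed.

18


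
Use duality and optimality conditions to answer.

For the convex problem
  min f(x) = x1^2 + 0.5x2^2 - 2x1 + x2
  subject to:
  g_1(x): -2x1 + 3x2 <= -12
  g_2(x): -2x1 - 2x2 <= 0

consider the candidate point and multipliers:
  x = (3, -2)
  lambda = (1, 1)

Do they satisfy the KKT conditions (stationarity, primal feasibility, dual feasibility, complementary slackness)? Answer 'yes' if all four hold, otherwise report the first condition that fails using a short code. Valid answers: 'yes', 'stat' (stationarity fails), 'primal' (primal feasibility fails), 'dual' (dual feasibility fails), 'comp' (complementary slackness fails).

Gradient of f: grad f(x) = Q x + c = (4, -1)
Constraint values g_i(x) = a_i^T x - b_i:
  g_1((3, -2)) = 0
  g_2((3, -2)) = -2
Stationarity residual: grad f(x) + sum_i lambda_i a_i = (0, 0)
  -> stationarity OK
Primal feasibility (all g_i <= 0): OK
Dual feasibility (all lambda_i >= 0): OK
Complementary slackness (lambda_i * g_i(x) = 0 for all i): FAILS

Verdict: the first failing condition is complementary_slackness -> comp.

comp


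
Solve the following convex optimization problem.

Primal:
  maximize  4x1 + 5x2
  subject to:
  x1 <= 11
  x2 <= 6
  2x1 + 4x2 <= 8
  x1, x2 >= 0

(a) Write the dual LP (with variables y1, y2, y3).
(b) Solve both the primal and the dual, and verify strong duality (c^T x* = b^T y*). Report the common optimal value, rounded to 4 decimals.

The standard primal-dual pair for 'max c^T x s.t. A x <= b, x >= 0' is:
  Dual:  min b^T y  s.t.  A^T y >= c,  y >= 0.

So the dual LP is:
  minimize  11y1 + 6y2 + 8y3
  subject to:
    y1 + 2y3 >= 4
    y2 + 4y3 >= 5
    y1, y2, y3 >= 0

Solving the primal: x* = (4, 0).
  primal value c^T x* = 16.
Solving the dual: y* = (0, 0, 2).
  dual value b^T y* = 16.
Strong duality: c^T x* = b^T y*. Confirmed.

16


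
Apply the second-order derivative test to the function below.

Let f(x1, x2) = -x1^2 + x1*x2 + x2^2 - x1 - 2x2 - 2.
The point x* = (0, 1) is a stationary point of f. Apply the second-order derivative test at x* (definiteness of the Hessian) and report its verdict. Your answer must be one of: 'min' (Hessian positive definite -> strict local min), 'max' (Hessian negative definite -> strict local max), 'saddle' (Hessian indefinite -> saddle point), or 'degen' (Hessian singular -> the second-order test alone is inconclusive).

Compute the Hessian H = grad^2 f:
  H = [[-2, 1], [1, 2]]
Verify stationarity: grad f(x*) = H x* + g = (0, 0).
Eigenvalues of H: -2.2361, 2.2361.
Eigenvalues have mixed signs, so H is indefinite -> x* is a saddle point.

saddle


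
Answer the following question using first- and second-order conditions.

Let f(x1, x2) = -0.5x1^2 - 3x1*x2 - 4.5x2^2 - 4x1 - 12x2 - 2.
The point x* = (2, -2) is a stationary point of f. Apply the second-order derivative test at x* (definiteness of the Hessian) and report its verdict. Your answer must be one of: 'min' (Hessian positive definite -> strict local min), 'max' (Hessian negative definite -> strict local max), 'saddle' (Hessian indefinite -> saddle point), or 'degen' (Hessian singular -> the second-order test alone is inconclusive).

Compute the Hessian H = grad^2 f:
  H = [[-1, -3], [-3, -9]]
Verify stationarity: grad f(x*) = H x* + g = (0, 0).
Eigenvalues of H: -10, 0.
H has a zero eigenvalue (singular; negative semidefinite but not definite), so H is neither positive definite, negative definite, nor indefinite. The second-order test alone is inconclusive -> degen.
(Indeed, f is constant along the null direction of H through x*, so x* is not a strict local extremum.)

degen


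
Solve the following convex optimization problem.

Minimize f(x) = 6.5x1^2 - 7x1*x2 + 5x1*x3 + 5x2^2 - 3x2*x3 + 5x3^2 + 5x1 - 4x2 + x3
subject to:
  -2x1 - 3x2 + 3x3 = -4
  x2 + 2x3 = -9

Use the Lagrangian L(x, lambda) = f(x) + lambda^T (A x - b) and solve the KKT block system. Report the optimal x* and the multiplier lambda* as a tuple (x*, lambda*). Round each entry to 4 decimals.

Form the Lagrangian:
  L(x, lambda) = (1/2) x^T Q x + c^T x + lambda^T (A x - b)
Stationarity (grad_x L = 0): Q x + c + A^T lambda = 0.
Primal feasibility: A x = b.

This gives the KKT block system:
  [ Q   A^T ] [ x     ]   [-c ]
  [ A    0  ] [ lambda ] = [ b ]

Solving the linear system:
  x*      = (-0.1264, -2.0549, -3.4725)
  lambda* = (0.1889, 13.8131)
  f(x*)   = 64.5942

x* = (-0.1264, -2.0549, -3.4725), lambda* = (0.1889, 13.8131)


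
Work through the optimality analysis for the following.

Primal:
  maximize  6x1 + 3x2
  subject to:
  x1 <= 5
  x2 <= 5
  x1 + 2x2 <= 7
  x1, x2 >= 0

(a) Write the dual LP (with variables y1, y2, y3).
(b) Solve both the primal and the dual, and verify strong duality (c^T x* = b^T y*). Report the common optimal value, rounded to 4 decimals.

The standard primal-dual pair for 'max c^T x s.t. A x <= b, x >= 0' is:
  Dual:  min b^T y  s.t.  A^T y >= c,  y >= 0.

So the dual LP is:
  minimize  5y1 + 5y2 + 7y3
  subject to:
    y1 + y3 >= 6
    y2 + 2y3 >= 3
    y1, y2, y3 >= 0

Solving the primal: x* = (5, 1).
  primal value c^T x* = 33.
Solving the dual: y* = (4.5, 0, 1.5).
  dual value b^T y* = 33.
Strong duality: c^T x* = b^T y*. Confirmed.

33


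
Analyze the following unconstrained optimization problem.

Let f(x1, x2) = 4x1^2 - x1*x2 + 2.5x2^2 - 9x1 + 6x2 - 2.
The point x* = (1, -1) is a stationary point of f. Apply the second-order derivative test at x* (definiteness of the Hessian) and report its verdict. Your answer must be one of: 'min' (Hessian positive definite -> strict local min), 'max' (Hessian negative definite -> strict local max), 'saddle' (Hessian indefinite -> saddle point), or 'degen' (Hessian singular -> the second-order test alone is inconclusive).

Compute the Hessian H = grad^2 f:
  H = [[8, -1], [-1, 5]]
Verify stationarity: grad f(x*) = H x* + g = (0, 0).
Eigenvalues of H: 4.6972, 8.3028.
Both eigenvalues > 0, so H is positive definite -> x* is a strict local min.

min


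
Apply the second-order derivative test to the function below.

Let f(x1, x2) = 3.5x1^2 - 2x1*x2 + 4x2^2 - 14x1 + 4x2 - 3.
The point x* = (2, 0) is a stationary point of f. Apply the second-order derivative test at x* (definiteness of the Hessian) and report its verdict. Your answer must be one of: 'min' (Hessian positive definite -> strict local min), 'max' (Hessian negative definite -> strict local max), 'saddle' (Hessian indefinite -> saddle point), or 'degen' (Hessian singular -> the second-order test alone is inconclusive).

Compute the Hessian H = grad^2 f:
  H = [[7, -2], [-2, 8]]
Verify stationarity: grad f(x*) = H x* + g = (0, 0).
Eigenvalues of H: 5.4384, 9.5616.
Both eigenvalues > 0, so H is positive definite -> x* is a strict local min.

min


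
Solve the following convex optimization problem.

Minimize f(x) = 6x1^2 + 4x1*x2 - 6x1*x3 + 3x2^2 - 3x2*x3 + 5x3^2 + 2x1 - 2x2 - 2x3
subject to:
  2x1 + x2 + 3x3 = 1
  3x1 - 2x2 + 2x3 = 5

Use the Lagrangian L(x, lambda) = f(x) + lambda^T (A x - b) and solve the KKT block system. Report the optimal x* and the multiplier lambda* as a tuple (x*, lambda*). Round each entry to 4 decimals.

Form the Lagrangian:
  L(x, lambda) = (1/2) x^T Q x + c^T x + lambda^T (A x - b)
Stationarity (grad_x L = 0): Q x + c + A^T lambda = 0.
Primal feasibility: A x = b.

This gives the KKT block system:
  [ Q   A^T ] [ x     ]   [-c ]
  [ A    0  ] [ lambda ] = [ b ]

Solving the linear system:
  x*      = (0.7088, -1.182, 0.2548)
  lambda* = (1.795, -2.613)
  f(x*)   = 7.2711

x* = (0.7088, -1.182, 0.2548), lambda* = (1.795, -2.613)


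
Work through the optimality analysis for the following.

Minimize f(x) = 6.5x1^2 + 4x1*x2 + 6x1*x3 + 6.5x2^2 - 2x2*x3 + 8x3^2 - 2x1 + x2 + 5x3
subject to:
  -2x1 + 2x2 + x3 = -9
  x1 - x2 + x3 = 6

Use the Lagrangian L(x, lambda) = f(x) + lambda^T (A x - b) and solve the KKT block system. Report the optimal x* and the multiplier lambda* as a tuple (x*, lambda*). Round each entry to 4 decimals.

Form the Lagrangian:
  L(x, lambda) = (1/2) x^T Q x + c^T x + lambda^T (A x - b)
Stationarity (grad_x L = 0): Q x + c + A^T lambda = 0.
Primal feasibility: A x = b.

This gives the KKT block system:
  [ Q   A^T ] [ x     ]   [-c ]
  [ A    0  ] [ lambda ] = [ b ]

Solving the linear system:
  x*      = (2.4118, -2.5882, 1)
  lambda* = (-5.2157, -35.4314)
  f(x*)   = 81.6176

x* = (2.4118, -2.5882, 1), lambda* = (-5.2157, -35.4314)


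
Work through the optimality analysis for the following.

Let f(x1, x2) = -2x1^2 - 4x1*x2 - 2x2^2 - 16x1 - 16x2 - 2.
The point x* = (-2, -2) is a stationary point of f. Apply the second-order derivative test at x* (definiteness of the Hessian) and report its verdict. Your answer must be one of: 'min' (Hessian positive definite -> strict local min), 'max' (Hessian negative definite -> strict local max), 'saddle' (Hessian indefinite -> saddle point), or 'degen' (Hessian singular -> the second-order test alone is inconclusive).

Compute the Hessian H = grad^2 f:
  H = [[-4, -4], [-4, -4]]
Verify stationarity: grad f(x*) = H x* + g = (0, 0).
Eigenvalues of H: -8, 0.
H has a zero eigenvalue (singular; negative semidefinite but not definite), so H is neither positive definite, negative definite, nor indefinite. The second-order test alone is inconclusive -> degen.
(Indeed, f is constant along the null direction of H through x*, so x* is not a strict local extremum.)

degen


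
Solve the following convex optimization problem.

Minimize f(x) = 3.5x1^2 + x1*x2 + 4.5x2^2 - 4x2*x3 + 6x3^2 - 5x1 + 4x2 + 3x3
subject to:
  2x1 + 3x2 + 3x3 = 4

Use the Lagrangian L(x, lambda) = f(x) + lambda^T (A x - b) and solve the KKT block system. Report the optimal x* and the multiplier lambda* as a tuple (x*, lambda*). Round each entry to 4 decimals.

Form the Lagrangian:
  L(x, lambda) = (1/2) x^T Q x + c^T x + lambda^T (A x - b)
Stationarity (grad_x L = 0): Q x + c + A^T lambda = 0.
Primal feasibility: A x = b.

This gives the KKT block system:
  [ Q   A^T ] [ x     ]   [-c ]
  [ A    0  ] [ lambda ] = [ b ]

Solving the linear system:
  x*      = (1.2417, 0.2016, 0.3039)
  lambda* = (-1.9468)
  f(x*)   = 1.6484

x* = (1.2417, 0.2016, 0.3039), lambda* = (-1.9468)


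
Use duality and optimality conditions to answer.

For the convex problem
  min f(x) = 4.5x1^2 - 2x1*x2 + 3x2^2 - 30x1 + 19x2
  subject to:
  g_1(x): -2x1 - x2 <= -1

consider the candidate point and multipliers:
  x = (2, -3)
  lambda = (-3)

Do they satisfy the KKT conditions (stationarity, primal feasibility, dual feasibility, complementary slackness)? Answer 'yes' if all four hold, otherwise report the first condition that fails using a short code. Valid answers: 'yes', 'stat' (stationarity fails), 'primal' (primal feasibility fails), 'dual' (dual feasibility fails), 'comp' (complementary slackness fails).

Gradient of f: grad f(x) = Q x + c = (-6, -3)
Constraint values g_i(x) = a_i^T x - b_i:
  g_1((2, -3)) = 0
Stationarity residual: grad f(x) + sum_i lambda_i a_i = (0, 0)
  -> stationarity OK
Primal feasibility (all g_i <= 0): OK
Dual feasibility (all lambda_i >= 0): FAILS
Complementary slackness (lambda_i * g_i(x) = 0 for all i): OK

Verdict: the first failing condition is dual_feasibility -> dual.

dual


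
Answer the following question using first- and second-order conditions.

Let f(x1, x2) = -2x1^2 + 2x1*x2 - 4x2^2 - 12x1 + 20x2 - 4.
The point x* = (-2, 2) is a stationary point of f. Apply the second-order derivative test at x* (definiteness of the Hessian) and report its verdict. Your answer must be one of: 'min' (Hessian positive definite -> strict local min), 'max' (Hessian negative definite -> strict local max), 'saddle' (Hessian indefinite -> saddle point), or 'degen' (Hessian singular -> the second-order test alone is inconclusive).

Compute the Hessian H = grad^2 f:
  H = [[-4, 2], [2, -8]]
Verify stationarity: grad f(x*) = H x* + g = (0, 0).
Eigenvalues of H: -8.8284, -3.1716.
Both eigenvalues < 0, so H is negative definite -> x* is a strict local max.

max


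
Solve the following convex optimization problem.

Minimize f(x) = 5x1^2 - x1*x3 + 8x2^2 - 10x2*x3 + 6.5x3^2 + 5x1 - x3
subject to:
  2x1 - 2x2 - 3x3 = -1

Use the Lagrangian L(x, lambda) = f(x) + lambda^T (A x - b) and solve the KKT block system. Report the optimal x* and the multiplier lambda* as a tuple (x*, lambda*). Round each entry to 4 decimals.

Form the Lagrangian:
  L(x, lambda) = (1/2) x^T Q x + c^T x + lambda^T (A x - b)
Stationarity (grad_x L = 0): Q x + c + A^T lambda = 0.
Primal feasibility: A x = b.

This gives the KKT block system:
  [ Q   A^T ] [ x     ]   [-c ]
  [ A    0  ] [ lambda ] = [ b ]

Solving the linear system:
  x*      = (-0.4789, -0.0024, 0.0157)
  lambda* = (-0.0977)
  f(x*)   = -1.2539

x* = (-0.4789, -0.0024, 0.0157), lambda* = (-0.0977)


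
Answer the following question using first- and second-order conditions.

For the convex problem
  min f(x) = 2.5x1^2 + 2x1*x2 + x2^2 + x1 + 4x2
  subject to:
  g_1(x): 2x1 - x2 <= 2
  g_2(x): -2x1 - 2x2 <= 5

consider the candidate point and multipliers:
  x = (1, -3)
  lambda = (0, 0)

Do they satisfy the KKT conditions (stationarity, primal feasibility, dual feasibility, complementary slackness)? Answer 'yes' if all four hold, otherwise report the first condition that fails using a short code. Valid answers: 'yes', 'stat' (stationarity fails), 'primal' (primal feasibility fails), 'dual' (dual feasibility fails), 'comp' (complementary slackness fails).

Gradient of f: grad f(x) = Q x + c = (0, 0)
Constraint values g_i(x) = a_i^T x - b_i:
  g_1((1, -3)) = 3
  g_2((1, -3)) = -1
Stationarity residual: grad f(x) + sum_i lambda_i a_i = (0, 0)
  -> stationarity OK
Primal feasibility (all g_i <= 0): FAILS
Dual feasibility (all lambda_i >= 0): OK
Complementary slackness (lambda_i * g_i(x) = 0 for all i): OK

Verdict: the first failing condition is primal_feasibility -> primal.

primal


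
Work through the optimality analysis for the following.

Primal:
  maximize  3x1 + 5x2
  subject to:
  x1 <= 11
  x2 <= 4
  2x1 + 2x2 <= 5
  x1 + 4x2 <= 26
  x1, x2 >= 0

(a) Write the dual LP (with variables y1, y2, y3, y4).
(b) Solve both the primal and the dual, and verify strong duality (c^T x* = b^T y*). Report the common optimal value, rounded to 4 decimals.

The standard primal-dual pair for 'max c^T x s.t. A x <= b, x >= 0' is:
  Dual:  min b^T y  s.t.  A^T y >= c,  y >= 0.

So the dual LP is:
  minimize  11y1 + 4y2 + 5y3 + 26y4
  subject to:
    y1 + 2y3 + y4 >= 3
    y2 + 2y3 + 4y4 >= 5
    y1, y2, y3, y4 >= 0

Solving the primal: x* = (0, 2.5).
  primal value c^T x* = 12.5.
Solving the dual: y* = (0, 0, 2.5, 0).
  dual value b^T y* = 12.5.
Strong duality: c^T x* = b^T y*. Confirmed.

12.5


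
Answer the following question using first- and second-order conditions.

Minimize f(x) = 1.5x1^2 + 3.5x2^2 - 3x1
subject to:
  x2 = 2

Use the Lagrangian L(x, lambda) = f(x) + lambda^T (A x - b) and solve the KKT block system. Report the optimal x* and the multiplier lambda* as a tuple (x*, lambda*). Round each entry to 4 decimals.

Form the Lagrangian:
  L(x, lambda) = (1/2) x^T Q x + c^T x + lambda^T (A x - b)
Stationarity (grad_x L = 0): Q x + c + A^T lambda = 0.
Primal feasibility: A x = b.

This gives the KKT block system:
  [ Q   A^T ] [ x     ]   [-c ]
  [ A    0  ] [ lambda ] = [ b ]

Solving the linear system:
  x*      = (1, 2)
  lambda* = (-14)
  f(x*)   = 12.5

x* = (1, 2), lambda* = (-14)


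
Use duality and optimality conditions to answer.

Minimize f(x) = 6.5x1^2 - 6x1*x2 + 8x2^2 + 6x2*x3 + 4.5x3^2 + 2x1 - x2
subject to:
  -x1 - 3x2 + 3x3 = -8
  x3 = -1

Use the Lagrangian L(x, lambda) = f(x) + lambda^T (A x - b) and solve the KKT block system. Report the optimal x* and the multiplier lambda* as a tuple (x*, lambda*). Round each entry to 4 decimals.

Form the Lagrangian:
  L(x, lambda) = (1/2) x^T Q x + c^T x + lambda^T (A x - b)
Stationarity (grad_x L = 0): Q x + c + A^T lambda = 0.
Primal feasibility: A x = b.

This gives the KKT block system:
  [ Q   A^T ] [ x     ]   [-c ]
  [ A    0  ] [ lambda ] = [ b ]

Solving the linear system:
  x*      = (0.7751, 1.4083, -1)
  lambda* = (3.6272, -10.3314)
  f(x*)   = 9.4142

x* = (0.7751, 1.4083, -1), lambda* = (3.6272, -10.3314)


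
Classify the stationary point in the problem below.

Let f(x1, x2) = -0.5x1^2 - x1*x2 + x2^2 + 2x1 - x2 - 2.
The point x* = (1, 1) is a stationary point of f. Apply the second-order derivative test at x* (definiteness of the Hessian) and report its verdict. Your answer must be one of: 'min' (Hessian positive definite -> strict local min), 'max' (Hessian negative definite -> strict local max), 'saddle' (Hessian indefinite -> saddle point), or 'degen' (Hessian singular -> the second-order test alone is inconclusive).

Compute the Hessian H = grad^2 f:
  H = [[-1, -1], [-1, 2]]
Verify stationarity: grad f(x*) = H x* + g = (0, 0).
Eigenvalues of H: -1.3028, 2.3028.
Eigenvalues have mixed signs, so H is indefinite -> x* is a saddle point.

saddle


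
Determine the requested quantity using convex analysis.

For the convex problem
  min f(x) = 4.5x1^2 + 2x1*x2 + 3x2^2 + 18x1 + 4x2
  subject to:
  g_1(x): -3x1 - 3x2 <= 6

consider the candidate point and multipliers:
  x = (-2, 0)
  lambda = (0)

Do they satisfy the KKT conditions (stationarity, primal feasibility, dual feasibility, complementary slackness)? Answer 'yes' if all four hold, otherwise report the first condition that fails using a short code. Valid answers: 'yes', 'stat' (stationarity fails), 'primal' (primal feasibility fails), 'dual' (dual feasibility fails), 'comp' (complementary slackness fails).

Gradient of f: grad f(x) = Q x + c = (0, 0)
Constraint values g_i(x) = a_i^T x - b_i:
  g_1((-2, 0)) = 0
Stationarity residual: grad f(x) + sum_i lambda_i a_i = (0, 0)
  -> stationarity OK
Primal feasibility (all g_i <= 0): OK
Dual feasibility (all lambda_i >= 0): OK
Complementary slackness (lambda_i * g_i(x) = 0 for all i): OK

Verdict: yes, KKT holds.

yes


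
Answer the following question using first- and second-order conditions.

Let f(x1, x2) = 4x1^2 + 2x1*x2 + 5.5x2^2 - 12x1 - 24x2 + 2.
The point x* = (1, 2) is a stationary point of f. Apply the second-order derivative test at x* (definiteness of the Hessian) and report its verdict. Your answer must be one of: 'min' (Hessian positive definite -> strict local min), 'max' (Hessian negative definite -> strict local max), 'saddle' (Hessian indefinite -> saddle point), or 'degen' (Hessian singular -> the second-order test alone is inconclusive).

Compute the Hessian H = grad^2 f:
  H = [[8, 2], [2, 11]]
Verify stationarity: grad f(x*) = H x* + g = (0, 0).
Eigenvalues of H: 7, 12.
Both eigenvalues > 0, so H is positive definite -> x* is a strict local min.

min


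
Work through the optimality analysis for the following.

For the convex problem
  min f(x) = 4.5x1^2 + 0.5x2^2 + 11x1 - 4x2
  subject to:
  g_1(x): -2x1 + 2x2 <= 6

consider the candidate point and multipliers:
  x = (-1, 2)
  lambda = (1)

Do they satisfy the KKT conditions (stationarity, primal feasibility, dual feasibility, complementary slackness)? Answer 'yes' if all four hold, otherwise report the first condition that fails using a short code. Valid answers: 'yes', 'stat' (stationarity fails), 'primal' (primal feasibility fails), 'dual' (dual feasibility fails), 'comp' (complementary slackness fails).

Gradient of f: grad f(x) = Q x + c = (2, -2)
Constraint values g_i(x) = a_i^T x - b_i:
  g_1((-1, 2)) = 0
Stationarity residual: grad f(x) + sum_i lambda_i a_i = (0, 0)
  -> stationarity OK
Primal feasibility (all g_i <= 0): OK
Dual feasibility (all lambda_i >= 0): OK
Complementary slackness (lambda_i * g_i(x) = 0 for all i): OK

Verdict: yes, KKT holds.

yes


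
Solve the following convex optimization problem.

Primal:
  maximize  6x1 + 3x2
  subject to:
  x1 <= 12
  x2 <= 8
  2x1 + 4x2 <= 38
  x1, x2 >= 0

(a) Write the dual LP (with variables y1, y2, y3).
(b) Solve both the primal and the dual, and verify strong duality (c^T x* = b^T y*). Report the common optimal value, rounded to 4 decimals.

The standard primal-dual pair for 'max c^T x s.t. A x <= b, x >= 0' is:
  Dual:  min b^T y  s.t.  A^T y >= c,  y >= 0.

So the dual LP is:
  minimize  12y1 + 8y2 + 38y3
  subject to:
    y1 + 2y3 >= 6
    y2 + 4y3 >= 3
    y1, y2, y3 >= 0

Solving the primal: x* = (12, 3.5).
  primal value c^T x* = 82.5.
Solving the dual: y* = (4.5, 0, 0.75).
  dual value b^T y* = 82.5.
Strong duality: c^T x* = b^T y*. Confirmed.

82.5


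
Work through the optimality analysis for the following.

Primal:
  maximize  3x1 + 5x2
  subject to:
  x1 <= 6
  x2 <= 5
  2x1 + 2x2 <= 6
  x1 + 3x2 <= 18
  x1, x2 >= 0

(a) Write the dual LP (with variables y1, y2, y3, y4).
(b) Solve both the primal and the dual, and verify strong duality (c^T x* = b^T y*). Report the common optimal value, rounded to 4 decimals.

The standard primal-dual pair for 'max c^T x s.t. A x <= b, x >= 0' is:
  Dual:  min b^T y  s.t.  A^T y >= c,  y >= 0.

So the dual LP is:
  minimize  6y1 + 5y2 + 6y3 + 18y4
  subject to:
    y1 + 2y3 + y4 >= 3
    y2 + 2y3 + 3y4 >= 5
    y1, y2, y3, y4 >= 0

Solving the primal: x* = (0, 3).
  primal value c^T x* = 15.
Solving the dual: y* = (0, 0, 2.5, 0).
  dual value b^T y* = 15.
Strong duality: c^T x* = b^T y*. Confirmed.

15


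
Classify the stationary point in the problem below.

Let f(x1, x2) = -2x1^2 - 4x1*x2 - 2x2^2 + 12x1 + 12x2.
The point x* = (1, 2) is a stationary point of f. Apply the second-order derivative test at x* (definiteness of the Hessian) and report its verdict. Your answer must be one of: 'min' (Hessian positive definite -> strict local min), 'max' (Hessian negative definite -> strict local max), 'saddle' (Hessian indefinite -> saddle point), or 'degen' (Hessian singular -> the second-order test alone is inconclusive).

Compute the Hessian H = grad^2 f:
  H = [[-4, -4], [-4, -4]]
Verify stationarity: grad f(x*) = H x* + g = (0, 0).
Eigenvalues of H: -8, 0.
H has a zero eigenvalue (singular; negative semidefinite but not definite), so H is neither positive definite, negative definite, nor indefinite. The second-order test alone is inconclusive -> degen.
(Indeed, f is constant along the null direction of H through x*, so x* is not a strict local extremum.)

degen


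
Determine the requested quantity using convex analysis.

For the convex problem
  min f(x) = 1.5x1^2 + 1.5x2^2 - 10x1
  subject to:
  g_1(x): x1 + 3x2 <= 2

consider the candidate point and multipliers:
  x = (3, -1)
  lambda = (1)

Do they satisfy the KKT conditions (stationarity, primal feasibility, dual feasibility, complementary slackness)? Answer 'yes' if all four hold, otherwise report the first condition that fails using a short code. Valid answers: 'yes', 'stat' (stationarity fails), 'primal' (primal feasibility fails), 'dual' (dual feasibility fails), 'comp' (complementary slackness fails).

Gradient of f: grad f(x) = Q x + c = (-1, -3)
Constraint values g_i(x) = a_i^T x - b_i:
  g_1((3, -1)) = -2
Stationarity residual: grad f(x) + sum_i lambda_i a_i = (0, 0)
  -> stationarity OK
Primal feasibility (all g_i <= 0): OK
Dual feasibility (all lambda_i >= 0): OK
Complementary slackness (lambda_i * g_i(x) = 0 for all i): FAILS

Verdict: the first failing condition is complementary_slackness -> comp.

comp


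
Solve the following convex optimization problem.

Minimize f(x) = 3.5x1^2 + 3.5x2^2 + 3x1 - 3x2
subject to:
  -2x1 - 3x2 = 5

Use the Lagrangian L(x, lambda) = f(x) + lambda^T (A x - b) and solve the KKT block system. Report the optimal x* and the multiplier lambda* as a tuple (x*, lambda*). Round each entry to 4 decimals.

Form the Lagrangian:
  L(x, lambda) = (1/2) x^T Q x + c^T x + lambda^T (A x - b)
Stationarity (grad_x L = 0): Q x + c + A^T lambda = 0.
Primal feasibility: A x = b.

This gives the KKT block system:
  [ Q   A^T ] [ x     ]   [-c ]
  [ A    0  ] [ lambda ] = [ b ]

Solving the linear system:
  x*      = (-1.2637, -0.8242)
  lambda* = (-2.9231)
  f(x*)   = 6.6484

x* = (-1.2637, -0.8242), lambda* = (-2.9231)


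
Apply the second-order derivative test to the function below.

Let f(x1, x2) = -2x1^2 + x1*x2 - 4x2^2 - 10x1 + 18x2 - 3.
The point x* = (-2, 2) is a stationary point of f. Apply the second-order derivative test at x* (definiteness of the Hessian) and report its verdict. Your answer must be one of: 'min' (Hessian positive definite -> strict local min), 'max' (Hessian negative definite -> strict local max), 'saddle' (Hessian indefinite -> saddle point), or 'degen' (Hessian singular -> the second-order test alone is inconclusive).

Compute the Hessian H = grad^2 f:
  H = [[-4, 1], [1, -8]]
Verify stationarity: grad f(x*) = H x* + g = (0, 0).
Eigenvalues of H: -8.2361, -3.7639.
Both eigenvalues < 0, so H is negative definite -> x* is a strict local max.

max


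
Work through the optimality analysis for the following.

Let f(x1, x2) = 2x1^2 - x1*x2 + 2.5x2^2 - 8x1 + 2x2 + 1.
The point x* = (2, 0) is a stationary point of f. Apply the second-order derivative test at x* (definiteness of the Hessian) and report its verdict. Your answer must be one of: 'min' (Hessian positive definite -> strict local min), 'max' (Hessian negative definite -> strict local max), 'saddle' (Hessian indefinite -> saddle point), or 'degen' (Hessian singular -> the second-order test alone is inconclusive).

Compute the Hessian H = grad^2 f:
  H = [[4, -1], [-1, 5]]
Verify stationarity: grad f(x*) = H x* + g = (0, 0).
Eigenvalues of H: 3.382, 5.618.
Both eigenvalues > 0, so H is positive definite -> x* is a strict local min.

min


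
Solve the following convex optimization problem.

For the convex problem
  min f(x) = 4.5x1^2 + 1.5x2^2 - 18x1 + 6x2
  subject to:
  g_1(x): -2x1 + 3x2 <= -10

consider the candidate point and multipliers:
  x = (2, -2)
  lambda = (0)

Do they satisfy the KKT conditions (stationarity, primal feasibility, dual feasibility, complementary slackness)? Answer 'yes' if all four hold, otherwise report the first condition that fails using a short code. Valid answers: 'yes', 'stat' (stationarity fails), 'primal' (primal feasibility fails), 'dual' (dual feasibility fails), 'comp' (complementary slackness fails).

Gradient of f: grad f(x) = Q x + c = (0, 0)
Constraint values g_i(x) = a_i^T x - b_i:
  g_1((2, -2)) = 0
Stationarity residual: grad f(x) + sum_i lambda_i a_i = (0, 0)
  -> stationarity OK
Primal feasibility (all g_i <= 0): OK
Dual feasibility (all lambda_i >= 0): OK
Complementary slackness (lambda_i * g_i(x) = 0 for all i): OK

Verdict: yes, KKT holds.

yes


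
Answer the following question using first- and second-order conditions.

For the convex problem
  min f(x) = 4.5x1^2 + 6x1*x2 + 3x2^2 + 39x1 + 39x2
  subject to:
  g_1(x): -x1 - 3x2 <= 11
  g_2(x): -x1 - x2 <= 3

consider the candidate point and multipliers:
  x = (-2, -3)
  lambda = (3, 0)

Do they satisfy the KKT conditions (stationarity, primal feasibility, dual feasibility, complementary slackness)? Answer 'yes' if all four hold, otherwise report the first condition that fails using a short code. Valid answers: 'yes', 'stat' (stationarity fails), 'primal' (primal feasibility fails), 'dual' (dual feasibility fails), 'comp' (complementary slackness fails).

Gradient of f: grad f(x) = Q x + c = (3, 9)
Constraint values g_i(x) = a_i^T x - b_i:
  g_1((-2, -3)) = 0
  g_2((-2, -3)) = 2
Stationarity residual: grad f(x) + sum_i lambda_i a_i = (0, 0)
  -> stationarity OK
Primal feasibility (all g_i <= 0): FAILS
Dual feasibility (all lambda_i >= 0): OK
Complementary slackness (lambda_i * g_i(x) = 0 for all i): OK

Verdict: the first failing condition is primal_feasibility -> primal.

primal
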